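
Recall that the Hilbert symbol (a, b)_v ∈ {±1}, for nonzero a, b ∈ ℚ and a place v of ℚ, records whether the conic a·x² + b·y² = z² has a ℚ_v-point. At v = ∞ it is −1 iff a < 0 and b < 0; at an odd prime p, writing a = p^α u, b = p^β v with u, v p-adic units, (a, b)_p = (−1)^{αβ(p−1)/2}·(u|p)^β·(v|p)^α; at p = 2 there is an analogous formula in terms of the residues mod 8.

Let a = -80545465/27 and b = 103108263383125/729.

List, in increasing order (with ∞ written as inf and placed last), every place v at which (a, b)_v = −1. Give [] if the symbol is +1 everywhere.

Mod squares: a ≡ -40755, b ≡ 13. Check v ∈ {∞, 2, 3, 5, 7, 11, 13, 19}.
v=∞: -40755 < 0 and 13 > 0  ⇒  (a,b)_∞ = +1.
v=3: a=3^-3·(≡2), b=3^-6·(≡1) mod 3; (2|3)=-1, (1|3)=+1; (−1)^{-3·-6·1}·(-1)^-6·(+1)^-3 = +1.
v=2: v_2(a)=0, v_2(b)=0; units ≡ 5, 5 (mod 8); ε·ε+αω+βω = 0·0+0·1+0·1 ≡ 0  ⇒  (a,b)_2 = +1.
v=5: a=5^1·(≡1), b=5^4·(≡2) mod 5; (1|5)=+1, (2|5)=-1; (−1)^{1·4·2}·(+1)^4·(-1)^1 = -1.
v=13: a=13^1·(≡8), b=13^1·(≡10) mod 13; (8|13)=-1, (10|13)=+1; (−1)^{1·1·6}·(-1)^1·(+1)^1 = -1.
v=19: a=19^1·(≡8), b=19^2·(≡18) mod 19; (8|19)=-1, (18|19)=-1; (−1)^{1·2·9}·(-1)^2·(-1)^1 = -1.
v=11: a=11^3·(≡8), b=11^4·(≡8) mod 11; (8|11)=-1, (8|11)=-1; (−1)^{3·4·5}·(-1)^4·(-1)^3 = -1.
v=7: a=7^2·(≡3), b=7^4·(≡3) mod 7; (3|7)=-1, (3|7)=-1; (−1)^{2·4·3}·(-1)^4·(-1)^2 = +1.
|Ram(-40755, 13)| = 4, even; anisotropic at {5, 11, 13, 19}.

[5, 11, 13, 19]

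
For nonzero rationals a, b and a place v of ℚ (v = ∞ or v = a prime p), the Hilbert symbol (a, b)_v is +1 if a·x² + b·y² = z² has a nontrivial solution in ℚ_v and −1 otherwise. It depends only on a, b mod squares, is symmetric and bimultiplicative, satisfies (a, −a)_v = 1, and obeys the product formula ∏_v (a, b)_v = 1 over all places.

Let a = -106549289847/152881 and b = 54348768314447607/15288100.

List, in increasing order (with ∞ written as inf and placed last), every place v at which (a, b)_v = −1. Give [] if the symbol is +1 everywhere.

(a, b) ≡ (-5863, 87) mod (ℚ^×)²; places V = {2, 3, 5, 7, 11, 13, 17, 23, 29, 41, ∞}.
(a,b)_5: α=0, u≡3; β=-2, v≡3 (mod 5); (3|5)=-1, (3|5)=-1; sign (−1)^0·-1^-2·-1^0 = +1.
(a,b)_7: α=4, u≡6; β=4, v≡6 (mod 7); (6|7)=-1, (6|7)=-1; sign (−1)^0·-1^4·-1^4 = +1.
(a,b)_3: α=2, u≡2; β=3, v≡2 (mod 3); (2|3)=-1, (2|3)=-1; sign (−1)^0·-1^3·-1^2 = -1.
(a,b)_41: α=1, u≡23; β=2, v≡18 (mod 41); (23|41)=+1, (18|41)=+1; sign (−1)^0·+1^2·+1^1 = +1.
(a,b)_13: α=1, u≡4; β=2, v≡3 (mod 13); (4|13)=+1, (3|13)=+1; sign (−1)^0·+1^2·+1^1 = +1.
(a,b)_17: α=-2, u≡16; β=-2, v≡2 (mod 17); (16|17)=+1, (2|17)=+1; sign (−1)^0·+1^-2·+1^-2 = +1.
(a,b)_11: α=1, u≡6; β=2, v≡8 (mod 11); (6|11)=-1, (8|11)=-1; sign (−1)^0·-1^2·-1^1 = -1.
(a,b)_29: α=2, u≡7; β=3, v≡12 (mod 29); (7|29)=+1, (12|29)=-1; sign (−1)^0·+1^3·-1^2 = +1.
(a,b)_2: α=0, β=-2; u≡1, v≡7 (mod 8); ε(u)ε(v)=0·1, αω(v)=0·0, βω(u)=-2·0; sum ≡ 0  ⇒  +1.
(a,b)_23: α=-2, u≡1; β=-2, v≡16 (mod 23); (1|23)=+1, (16|23)=+1; sign (−1)^0·+1^-2·+1^-2 = +1.
(a,b)_∞: sgn(-5863)=−, sgn(87)=+, so +1.
(-5863, 87 / ℚ) ramifies at {3, 11}: a division algebra.

[3, 11]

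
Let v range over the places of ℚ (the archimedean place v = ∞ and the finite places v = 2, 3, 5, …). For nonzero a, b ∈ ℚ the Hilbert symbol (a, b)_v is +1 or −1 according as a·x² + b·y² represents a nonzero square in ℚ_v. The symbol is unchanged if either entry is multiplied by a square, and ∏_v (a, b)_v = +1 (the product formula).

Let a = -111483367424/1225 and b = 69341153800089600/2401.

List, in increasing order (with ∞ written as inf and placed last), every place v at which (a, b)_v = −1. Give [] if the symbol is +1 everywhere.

Mod squares: a ≡ -11, b ≡ 39. Check v ∈ {∞, 2, 3, 5, 7, 11, 13}.
v=2: v_2(a)=12, v_2(b)=12; units ≡ 5, 7 (mod 8); ε·ε+αω+βω = 0·1+12·0+12·1 ≡ 0  ⇒  (a,b)_2 = +1.
v=5: a=5^-2·(≡4), b=5^2·(≡4) mod 5; (4|5)=+1, (4|5)=+1; (−1)^{-2·2·2}·(+1)^2·(+1)^-2 = +1.
v=11: a=11^5·(≡7), b=11^8·(≡8) mod 11; (7|11)=-1, (8|11)=-1; (−1)^{5·8·5}·(-1)^8·(-1)^5 = -1.
v=∞: -11 < 0 and 39 > 0  ⇒  (a,b)_∞ = +1.
v=13: a=13^2·(≡2), b=13^1·(≡4) mod 13; (2|13)=-1, (4|13)=+1; (−1)^{2·1·6}·(-1)^1·(+1)^2 = -1.
v=3: a=3^0·(≡1), b=3^5·(≡1) mod 3; (1|3)=+1, (1|3)=+1; (−1)^{0·5·1}·(+1)^5·(+1)^0 = +1.
v=7: a=7^-2·(≡3), b=7^-4·(≡2) mod 7; (3|7)=-1, (2|7)=+1; (−1)^{-2·-4·3}·(-1)^-4·(+1)^-2 = +1.
Ram(-11, 39) = {11, 13}; no ℚ_11-point on the conic.

[11, 13]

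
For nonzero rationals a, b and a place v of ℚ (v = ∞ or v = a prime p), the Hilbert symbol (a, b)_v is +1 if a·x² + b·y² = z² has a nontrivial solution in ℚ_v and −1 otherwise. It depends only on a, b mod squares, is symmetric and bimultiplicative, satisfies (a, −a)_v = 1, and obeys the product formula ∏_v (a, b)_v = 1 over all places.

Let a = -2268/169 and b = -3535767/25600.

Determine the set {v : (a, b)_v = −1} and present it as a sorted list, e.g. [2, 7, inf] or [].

[7, 19, 31, inf]

Mod squares: a ≡ -7, b ≡ -392863. Check v ∈ {∞, 2, 3, 5, 7, 13, 19, 23, 29, 31}.
v=31: a=31^0·(≡24), b=31^1·(≡22) mod 31; (24|31)=-1, (22|31)=-1; (−1)^{0·1·15}·(-1)^1·(-1)^0 = -1.
v=29: a=29^0·(≡7), b=29^1·(≡1) mod 29; (7|29)=+1, (1|29)=+1; (−1)^{0·1·14}·(+1)^1·(+1)^0 = +1.
v=5: a=5^0·(≡3), b=5^-2·(≡2) mod 5; (3|5)=-1, (2|5)=-1; (−1)^{0·-2·2}·(-1)^-2·(-1)^0 = +1.
v=7: a=7^1·(≡5), b=7^0·(≡3) mod 7; (5|7)=-1, (3|7)=-1; (−1)^{1·0·3}·(-1)^0·(-1)^1 = -1.
v=13: a=13^-2·(≡7), b=13^0·(≡4) mod 13; (7|13)=-1, (4|13)=+1; (−1)^{-2·0·6}·(-1)^0·(+1)^-2 = +1.
v=3: a=3^4·(≡2), b=3^2·(≡2) mod 3; (2|3)=-1, (2|3)=-1; (−1)^{4·2·1}·(-1)^2·(-1)^4 = +1.
v=19: a=19^0·(≡13), b=19^1·(≡18) mod 19; (13|19)=-1, (18|19)=-1; (−1)^{0·1·9}·(-1)^1·(-1)^0 = -1.
v=23: a=23^0·(≡4), b=23^1·(≡3) mod 23; (4|23)=+1, (3|23)=+1; (−1)^{0·1·11}·(+1)^1·(+1)^0 = +1.
v=2: v_2(a)=2, v_2(b)=-10; units ≡ 1, 1 (mod 8); ε·ε+αω+βω = 0·0+2·0+-10·0 ≡ 0  ⇒  (a,b)_2 = +1.
v=∞: -7 < 0 and -392863 < 0  ⇒  (a,b)_∞ = -1.
Ram(-7, -392863) = {7, 19, 31, ∞}; no ℚ_7-point on the conic.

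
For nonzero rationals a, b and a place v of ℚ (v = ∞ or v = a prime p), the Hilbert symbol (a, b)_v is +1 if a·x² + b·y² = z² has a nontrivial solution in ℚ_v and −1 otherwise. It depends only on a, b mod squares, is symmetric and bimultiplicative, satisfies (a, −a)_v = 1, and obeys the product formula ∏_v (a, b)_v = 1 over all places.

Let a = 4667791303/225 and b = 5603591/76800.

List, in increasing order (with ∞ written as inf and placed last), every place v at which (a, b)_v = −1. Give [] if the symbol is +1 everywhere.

[7, 17]

(a, b) ≡ (7, 357) mod (ℚ^×)²; places V = {2, 3, 5, 7, 17, 31, ∞}.
(a,b)_∞: sgn(7)=+, sgn(357)=+, so +1.
(a,b)_31: α=2, u≡14; β=2, v≡5 (mod 31); (14|31)=+1, (5|31)=+1; sign (−1)^0·+1^2·+1^2 = +1.
(a,b)_7: α=5, u≡4; β=3, v≡2 (mod 7); (4|7)=+1, (2|7)=+1; sign (−1)^1·+1^3·+1^5 = -1.
(a,b)_17: α=2, u≡12; β=1, v≡4 (mod 17); (12|17)=-1, (4|17)=+1; sign (−1)^0·-1^1·+1^2 = -1.
(a,b)_3: α=-2, u≡1; β=-1, v≡2 (mod 3); (1|3)=+1, (2|3)=-1; sign (−1)^0·+1^-1·-1^-2 = +1.
(a,b)_2: α=0, β=-10; u≡7, v≡5 (mod 8); ε(u)ε(v)=1·0, αω(v)=0·1, βω(u)=-10·0; sum ≡ 0  ⇒  +1.
(a,b)_5: α=-2, u≡2; β=-2, v≡3 (mod 5); (2|5)=-1, (3|5)=-1; sign (−1)^0·-1^-2·-1^-2 = +1.
(7, 357 / ℚ) ramifies at {7, 17}: a division algebra.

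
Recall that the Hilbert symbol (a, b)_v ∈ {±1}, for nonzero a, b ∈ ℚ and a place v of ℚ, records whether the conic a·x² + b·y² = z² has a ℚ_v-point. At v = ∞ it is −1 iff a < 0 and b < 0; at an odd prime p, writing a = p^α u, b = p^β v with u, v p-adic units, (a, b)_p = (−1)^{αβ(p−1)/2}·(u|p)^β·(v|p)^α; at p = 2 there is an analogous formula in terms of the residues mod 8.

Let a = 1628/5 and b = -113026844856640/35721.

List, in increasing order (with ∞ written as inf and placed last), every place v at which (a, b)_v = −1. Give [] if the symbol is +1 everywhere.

[2, 37]

Mod squares: a ≡ 2035, b ≡ -63085. Check v ∈ {∞, 2, 3, 5, 7, 11, 13, 31, 37}.
v=∞: 2035 > 0 and -63085 < 0  ⇒  (a,b)_∞ = +1.
v=5: a=5^-1·(≡3), b=5^1·(≡2) mod 5; (3|5)=-1, (2|5)=-1; (−1)^{-1·1·2}·(-1)^1·(-1)^-1 = +1.
v=3: a=3^0·(≡1), b=3^-6·(≡2) mod 3; (1|3)=+1, (2|3)=-1; (−1)^{0·-6·1}·(+1)^-6·(-1)^0 = +1.
v=7: a=7^0·(≡5), b=7^-2·(≡6) mod 7; (5|7)=-1, (6|7)=-1; (−1)^{0·-2·3}·(-1)^-2·(-1)^0 = +1.
v=37: a=37^1·(≡31), b=37^3·(≡33) mod 37; (31|37)=-1, (33|37)=+1; (−1)^{1·3·18}·(-1)^3·(+1)^1 = -1.
v=13: a=13^0·(≡11), b=13^2·(≡4) mod 13; (11|13)=-1, (4|13)=+1; (−1)^{0·2·6}·(-1)^2·(+1)^0 = +1.
v=2: v_2(a)=2, v_2(b)=6; units ≡ 3, 3 (mod 8); ε·ε+αω+βω = 1·1+2·1+6·1 ≡ 1  ⇒  (a,b)_2 = -1.
v=11: a=11^1·(≡1), b=11^3·(≡7) mod 11; (1|11)=+1, (7|11)=-1; (−1)^{1·3·5}·(+1)^3·(-1)^1 = +1.
v=31: a=31^0·(≡28), b=31^1·(≡24) mod 31; (28|31)=+1, (24|31)=-1; (−1)^{0·1·15}·(+1)^1·(-1)^0 = +1.
|Ram(2035, -63085)| = 2, even; anisotropic at {2, 37}.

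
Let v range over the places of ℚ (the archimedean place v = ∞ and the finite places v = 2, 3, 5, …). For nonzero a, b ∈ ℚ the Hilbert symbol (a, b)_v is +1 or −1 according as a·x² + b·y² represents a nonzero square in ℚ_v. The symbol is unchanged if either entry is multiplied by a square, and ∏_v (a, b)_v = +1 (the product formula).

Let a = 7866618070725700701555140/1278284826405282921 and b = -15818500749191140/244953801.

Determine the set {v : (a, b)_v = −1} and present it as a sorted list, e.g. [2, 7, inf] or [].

(a, b) ≡ (665, -13585) mod (ℚ^×)²; places V = {2, 3, 5, 7, 11, 13, 17, 19, 29, 37, 47, 53, ∞}.
(a,b)_47: α=-4, u≡14; β=-2, v≡38 (mod 47); (14|47)=+1, (38|47)=-1; sign (−1)^0·+1^-2·-1^-4 = +1.
(a,b)_17: α=2, u≡4; β=0, v≡8 (mod 17); (4|17)=+1, (8|17)=+1; sign (−1)^0·+1^0·+1^2 = +1.
(a,b)_13: α=2, u≡8; β=3, v≡8 (mod 13); (8|13)=-1, (8|13)=-1; sign (−1)^0·-1^3·-1^2 = -1.
(a,b)_11: α=8, u≡4; β=5, v≡7 (mod 11); (4|11)=+1, (7|11)=-1; sign (−1)^0·+1^5·-1^8 = +1.
(a,b)_19: α=1, u≡5; β=1, v≡5 (mod 19); (5|19)=+1, (5|19)=+1; sign (−1)^1·+1^1·+1^1 = -1.
(a,b)_53: α=-2, u≡15; β=0, v≡37 (mod 53); (15|53)=+1, (37|53)=+1; sign (−1)^0·+1^0·+1^-2 = +1.
(a,b)_5: α=1, u≡3; β=1, v≡2 (mod 5); (3|5)=-1, (2|5)=-1; sign (−1)^0·-1^1·-1^1 = +1.
(a,b)_37: α=-2, u≡27; β=-2, v≡15 (mod 37); (27|37)=+1, (15|37)=-1; sign (−1)^0·+1^-2·-1^-2 = +1.
(a,b)_∞: sgn(665)=+, sgn(-13585)=−, so +1.
(a,b)_3: α=-4, u≡2; β=-4, v≡2 (mod 3); (2|3)=-1, (2|3)=-1; sign (−1)^0·-1^-4·-1^-4 = +1.
(a,b)_2: α=2, β=2; u≡1, v≡7 (mod 8); ε(u)ε(v)=0·1, αω(v)=2·0, βω(u)=2·0; sum ≡ 0  ⇒  +1.
(a,b)_7: α=11, u≡1; β=6, v≡4 (mod 7); (1|7)=+1, (4|7)=+1; sign (−1)^0·+1^6·+1^11 = +1.
(a,b)_29: α=-2, u≡17; β=0, v≡22 (mod 29); (17|29)=-1, (22|29)=+1; sign (−1)^0·-1^0·+1^-2 = +1.
(665, -13585 / ℚ) ramifies at {13, 19}: a division algebra.

[13, 19]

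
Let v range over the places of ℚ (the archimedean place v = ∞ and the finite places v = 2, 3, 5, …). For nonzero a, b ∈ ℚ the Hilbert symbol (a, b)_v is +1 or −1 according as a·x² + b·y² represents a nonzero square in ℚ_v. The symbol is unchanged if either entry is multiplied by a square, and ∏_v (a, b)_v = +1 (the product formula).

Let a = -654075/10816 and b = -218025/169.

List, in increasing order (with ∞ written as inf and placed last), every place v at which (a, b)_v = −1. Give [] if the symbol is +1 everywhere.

Mod squares: a ≡ -323, b ≡ -969. Check v ∈ {∞, 2, 3, 5, 13, 17, 19}.
v=19: a=19^1·(≡12), b=19^1·(≡9) mod 19; (12|19)=-1, (9|19)=+1; (−1)^{1·1·9}·(-1)^1·(+1)^1 = +1.
v=5: a=5^2·(≡2), b=5^2·(≡1) mod 5; (2|5)=-1, (1|5)=+1; (−1)^{2·2·2}·(-1)^2·(+1)^2 = +1.
v=17: a=17^1·(≡16), b=17^1·(≡7) mod 17; (16|17)=+1, (7|17)=-1; (−1)^{1·1·8}·(+1)^1·(-1)^1 = -1.
v=13: a=13^-2·(≡6), b=13^-2·(≡11) mod 13; (6|13)=-1, (11|13)=-1; (−1)^{-2·-2·6}·(-1)^-2·(-1)^-2 = +1.
v=∞: -323 < 0 and -969 < 0  ⇒  (a,b)_∞ = -1.
v=2: v_2(a)=-6, v_2(b)=0; units ≡ 5, 7 (mod 8); ε·ε+αω+βω = 0·1+-6·0+0·1 ≡ 0  ⇒  (a,b)_2 = +1.
v=3: a=3^4·(≡1), b=3^3·(≡1) mod 3; (1|3)=+1, (1|3)=+1; (−1)^{4·3·1}·(+1)^3·(+1)^4 = +1.
(-323, -969 / ℚ) ramifies at {17, ∞}: a division algebra.

[17, inf]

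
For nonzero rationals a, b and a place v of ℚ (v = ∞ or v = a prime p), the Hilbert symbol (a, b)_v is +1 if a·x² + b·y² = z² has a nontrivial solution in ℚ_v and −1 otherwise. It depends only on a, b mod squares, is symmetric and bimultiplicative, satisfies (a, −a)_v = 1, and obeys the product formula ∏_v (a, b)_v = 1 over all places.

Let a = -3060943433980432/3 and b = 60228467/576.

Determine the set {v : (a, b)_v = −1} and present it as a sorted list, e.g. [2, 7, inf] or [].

Mod squares: a ≡ -231952539, b ≡ 208403. Check v ∈ {∞, 2, 3, 7, 11, 13, 17, 23, 41, 53}.
v=11: a=11^4·(≡6), b=11^0·(≡6) mod 11; (6|11)=-1, (6|11)=-1; (−1)^{4·0·5}·(-1)^0·(-1)^4 = +1.
v=3: a=3^-1·(≡2), b=3^-2·(≡2) mod 3; (2|3)=-1, (2|3)=-1; (−1)^{-1·-2·1}·(-1)^-2·(-1)^-1 = -1.
v=2: v_2(a)=4, v_2(b)=-6; units ≡ 5, 3 (mod 8); ε·ε+αω+βω = 0·1+4·1+-6·1 ≡ 0  ⇒  (a,b)_2 = +1.
v=∞: -231952539 < 0 and 208403 > 0  ⇒  (a,b)_∞ = +1.
v=17: a=17^1·(≡8), b=17^3·(≡16) mod 17; (8|17)=+1, (16|17)=+1; (−1)^{1·3·8}·(+1)^3·(+1)^1 = +1.
v=41: a=41^1·(≡22), b=41^1·(≡40) mod 41; (22|41)=-1, (40|41)=+1; (−1)^{1·1·20}·(-1)^1·(+1)^1 = -1.
v=53: a=53^1·(≡35), b=53^0·(≡29) mod 53; (35|53)=-1, (29|53)=+1; (−1)^{1·0·26}·(-1)^0·(+1)^1 = +1.
v=23: a=23^1·(≡8), b=23^1·(≡10) mod 23; (8|23)=+1, (10|23)=-1; (−1)^{1·1·11}·(+1)^1·(-1)^1 = +1.
v=7: a=7^1·(≡6), b=7^0·(≡6) mod 7; (6|7)=-1, (6|7)=-1; (−1)^{1·0·3}·(-1)^0·(-1)^1 = -1.
v=13: a=13^3·(≡10), b=13^1·(≡8) mod 13; (10|13)=+1, (8|13)=-1; (−1)^{3·1·6}·(+1)^1·(-1)^3 = -1.
|Ram(-231952539, 208403)| = 4, even; anisotropic at {3, 7, 13, 41}.

[3, 7, 13, 41]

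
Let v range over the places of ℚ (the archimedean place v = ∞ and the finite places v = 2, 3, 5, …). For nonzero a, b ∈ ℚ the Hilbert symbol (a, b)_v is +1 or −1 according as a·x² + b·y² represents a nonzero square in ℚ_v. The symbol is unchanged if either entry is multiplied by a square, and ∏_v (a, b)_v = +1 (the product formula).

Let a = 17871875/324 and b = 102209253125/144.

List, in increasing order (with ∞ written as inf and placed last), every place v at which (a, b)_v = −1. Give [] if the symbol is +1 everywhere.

(a, b) ≡ (28595, 5) mod (ℚ^×)²; places V = {2, 3, 5, 7, 19, 43, ∞}.
(a,b)_5: α=5, u≡1; β=5, v≡4 (mod 5); (1|5)=+1, (4|5)=+1; sign (−1)^0·+1^5·+1^5 = +1.
(a,b)_∞: sgn(28595)=+, sgn(5)=+, so +1.
(a,b)_7: α=1, u≡4; β=2, v≡3 (mod 7); (4|7)=+1, (3|7)=-1; sign (−1)^0·+1^2·-1^1 = -1.
(a,b)_43: α=1, u≡20; β=2, v≡8 (mod 43); (20|43)=-1, (8|43)=-1; sign (−1)^0·-1^2·-1^1 = -1.
(a,b)_3: α=-4, u≡2; β=-2, v≡2 (mod 3); (2|3)=-1, (2|3)=-1; sign (−1)^0·-1^-2·-1^-4 = +1.
(a,b)_19: α=1, u≡11; β=2, v≡16 (mod 19); (11|19)=+1, (16|19)=+1; sign (−1)^0·+1^2·+1^1 = +1.
(a,b)_2: α=-2, β=-4; u≡3, v≡5 (mod 8); ε(u)ε(v)=1·0, αω(v)=-2·1, βω(u)=-4·1; sum ≡ 0  ⇒  +1.
(28595, 5 / ℚ) ramifies at {7, 43}: a division algebra.

[7, 43]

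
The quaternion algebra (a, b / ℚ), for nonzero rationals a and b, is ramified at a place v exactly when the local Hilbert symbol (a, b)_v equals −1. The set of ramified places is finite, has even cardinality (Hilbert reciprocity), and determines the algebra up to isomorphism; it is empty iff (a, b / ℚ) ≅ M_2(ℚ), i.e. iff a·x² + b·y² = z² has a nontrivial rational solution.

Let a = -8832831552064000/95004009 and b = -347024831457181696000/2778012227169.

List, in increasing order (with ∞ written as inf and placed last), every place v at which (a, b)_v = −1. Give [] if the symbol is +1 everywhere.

Mod squares: a ≡ -10, b ≡ -910. Check v ∈ {∞, 2, 3, 5, 7, 13, 17, 19, 41}.
v=∞: -10 < 0 and -910 < 0  ⇒  (a,b)_∞ = -1.
v=2: v_2(a)=9, v_2(b)=17; units ≡ 3, 1 (mod 8); ε·ε+αω+βω = 1·0+9·0+17·1 ≡ 1  ⇒  (a,b)_2 = -1.
v=17: a=17^2·(≡7), b=17^0·(≡2) mod 17; (7|17)=-1, (2|17)=+1; (−1)^{2·0·8}·(-1)^0·(+1)^2 = +1.
v=19: a=19^-4·(≡5), b=19^-6·(≡18) mod 19; (5|19)=+1, (18|19)=-1; (−1)^{-4·-6·9}·(+1)^-6·(-1)^-4 = +1.
v=5: a=5^3·(≡2), b=5^3·(≡3) mod 5; (2|5)=-1, (3|5)=-1; (−1)^{3·3·2}·(-1)^3·(-1)^3 = +1.
v=13: a=13^2·(≡12), b=13^1·(≡11) mod 13; (12|13)=+1, (11|13)=-1; (−1)^{2·1·6}·(+1)^1·(-1)^2 = +1.
v=7: a=7^0·(≡1), b=7^3·(≡6) mod 7; (1|7)=+1, (6|7)=-1; (−1)^{0·3·3}·(+1)^3·(-1)^0 = +1.
v=3: a=3^-6·(≡2), b=3^-10·(≡2) mod 3; (2|3)=-1, (2|3)=-1; (−1)^{-6·-10·1}·(-1)^-10·(-1)^-6 = +1.
v=41: a=41^4·(≡36), b=41^6·(≡37) mod 41; (36|41)=+1, (37|41)=+1; (−1)^{4·6·20}·(+1)^6·(+1)^4 = +1.
(-10, -910 / ℚ) ramifies at {2, ∞}: a division algebra.

[2, inf]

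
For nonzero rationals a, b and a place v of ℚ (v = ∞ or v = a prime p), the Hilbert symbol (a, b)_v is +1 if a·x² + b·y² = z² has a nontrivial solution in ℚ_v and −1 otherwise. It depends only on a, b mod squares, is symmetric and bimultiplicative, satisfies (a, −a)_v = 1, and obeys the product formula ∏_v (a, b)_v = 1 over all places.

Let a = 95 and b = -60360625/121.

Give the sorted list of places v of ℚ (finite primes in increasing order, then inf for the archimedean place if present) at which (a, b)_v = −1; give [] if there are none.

Mod squares: a ≡ 95, b ≡ -96577. Check v ∈ {∞, 2, 5, 11, 13, 17, 19, 23}.
v=∞: 95 > 0 and -96577 < 0  ⇒  (a,b)_∞ = +1.
v=19: a=19^1·(≡5), b=19^1·(≡11) mod 19; (5|19)=+1, (11|19)=+1; (−1)^{1·1·9}·(+1)^1·(+1)^1 = -1.
v=13: a=13^0·(≡4), b=13^1·(≡5) mod 13; (4|13)=+1, (5|13)=-1; (−1)^{0·1·6}·(+1)^1·(-1)^0 = +1.
v=2: v_2(a)=0, v_2(b)=0; units ≡ 7, 7 (mod 8); ε·ε+αω+βω = 1·1+0·0+0·0 ≡ 1  ⇒  (a,b)_2 = -1.
v=5: a=5^1·(≡4), b=5^4·(≡3) mod 5; (4|5)=+1, (3|5)=-1; (−1)^{1·4·2}·(+1)^4·(-1)^1 = -1.
v=17: a=17^0·(≡10), b=17^1·(≡6) mod 17; (10|17)=-1, (6|17)=-1; (−1)^{0·1·8}·(-1)^1·(-1)^0 = -1.
v=23: a=23^0·(≡3), b=23^1·(≡22) mod 23; (3|23)=+1, (22|23)=-1; (−1)^{0·1·11}·(+1)^1·(-1)^0 = +1.
v=11: a=11^0·(≡7), b=11^-2·(≡5) mod 11; (7|11)=-1, (5|11)=+1; (−1)^{0·-2·5}·(-1)^-2·(+1)^0 = +1.
|Ram(95, -96577)| = 4, even; anisotropic at {2, 5, 17, 19}.

[2, 5, 17, 19]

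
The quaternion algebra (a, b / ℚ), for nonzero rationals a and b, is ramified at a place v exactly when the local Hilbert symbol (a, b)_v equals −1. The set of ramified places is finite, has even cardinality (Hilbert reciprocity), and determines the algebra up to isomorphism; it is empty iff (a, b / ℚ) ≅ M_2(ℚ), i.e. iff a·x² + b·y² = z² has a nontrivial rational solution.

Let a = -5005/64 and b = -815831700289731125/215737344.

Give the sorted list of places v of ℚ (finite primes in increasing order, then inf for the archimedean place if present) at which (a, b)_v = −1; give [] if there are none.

Mod squares: a ≡ -5005, b ≡ -5. Check v ∈ {∞, 2, 3, 5, 7, 11, 13, 17, 23, 29}.
v=23: a=23^0·(≡12), b=23^2·(≡6) mod 23; (12|23)=+1, (6|23)=+1; (−1)^{0·2·11}·(+1)^2·(+1)^0 = +1.
v=5: a=5^1·(≡1), b=5^3·(≡4) mod 5; (1|5)=+1, (4|5)=+1; (−1)^{1·3·2}·(+1)^3·(+1)^1 = +1.
v=29: a=29^0·(≡2), b=29^2·(≡20) mod 29; (2|29)=-1, (20|29)=+1; (−1)^{0·2·14}·(-1)^2·(+1)^0 = +1.
v=∞: -5005 < 0 and -5 < 0  ⇒  (a,b)_∞ = -1.
v=3: a=3^0·(≡2), b=3^-6·(≡1) mod 3; (2|3)=-1, (1|3)=+1; (−1)^{0·-6·1}·(-1)^-6·(+1)^0 = +1.
v=11: a=11^1·(≡2), b=11^6·(≡2) mod 11; (2|11)=-1, (2|11)=-1; (−1)^{1·6·5}·(-1)^6·(-1)^1 = -1.
v=7: a=7^1·(≡6), b=7^2·(≡1) mod 7; (6|7)=-1, (1|7)=+1; (−1)^{1·2·3}·(-1)^2·(+1)^1 = +1.
v=13: a=13^1·(≡8), b=13^2·(≡8) mod 13; (8|13)=-1, (8|13)=-1; (−1)^{1·2·6}·(-1)^2·(-1)^1 = -1.
v=17: a=17^0·(≡6), b=17^-2·(≡5) mod 17; (6|17)=-1, (5|17)=-1; (−1)^{0·-2·8}·(-1)^-2·(-1)^0 = +1.
v=2: v_2(a)=-6, v_2(b)=-10; units ≡ 3, 3 (mod 8); ε·ε+αω+βω = 1·1+-6·1+-10·1 ≡ 1  ⇒  (a,b)_2 = -1.
(-5005, -5 / ℚ) ramifies at {2, 11, 13, ∞}: a division algebra.

[2, 11, 13, inf]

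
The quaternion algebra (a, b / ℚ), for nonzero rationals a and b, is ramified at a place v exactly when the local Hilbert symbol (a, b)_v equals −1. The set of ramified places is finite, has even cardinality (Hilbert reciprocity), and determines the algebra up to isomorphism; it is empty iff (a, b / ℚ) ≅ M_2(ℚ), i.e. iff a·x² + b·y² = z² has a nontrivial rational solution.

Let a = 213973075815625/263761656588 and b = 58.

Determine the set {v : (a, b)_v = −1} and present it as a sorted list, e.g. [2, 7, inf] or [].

Mod squares: a ≡ 808635, b ≡ 58. Check v ∈ {∞, 2, 3, 5, 7, 17, 19, 23, 29, 31, 37, 47}.
v=31: a=31^1·(≡18), b=31^0·(≡27) mod 31; (18|31)=+1, (27|31)=-1; (−1)^{1·0·15}·(+1)^0·(-1)^1 = -1.
v=∞: 808635 > 0 and 58 > 0  ⇒  (a,b)_∞ = +1.
v=23: a=23^2·(≡1), b=23^0·(≡12) mod 23; (1|23)=+1, (12|23)=+1; (−1)^{2·0·11}·(+1)^0·(+1)^2 = +1.
v=2: v_2(a)=-2, v_2(b)=1; units ≡ 3, 5 (mod 8); ε·ε+αω+βω = 1·0+-2·1+1·1 ≡ 1  ⇒  (a,b)_2 = -1.
v=37: a=37^1·(≡10), b=37^0·(≡21) mod 37; (10|37)=+1, (21|37)=+1; (−1)^{1·0·18}·(+1)^0·(+1)^1 = +1.
v=19: a=19^-2·(≡14), b=19^0·(≡1) mod 19; (14|19)=-1, (1|19)=+1; (−1)^{-2·0·9}·(-1)^0·(+1)^-2 = +1.
v=3: a=3^-7·(≡1), b=3^0·(≡1) mod 3; (1|3)=+1, (1|3)=+1; (−1)^{-7·0·1}·(+1)^0·(+1)^-7 = +1.
v=17: a=17^-4·(≡9), b=17^0·(≡7) mod 17; (9|17)=+1, (7|17)=-1; (−1)^{-4·0·8}·(+1)^0·(-1)^-4 = +1.
v=29: a=29^0·(≡13), b=29^1·(≡2) mod 29; (13|29)=+1, (2|29)=-1; (−1)^{0·1·14}·(+1)^1·(-1)^0 = +1.
v=5: a=5^5·(≡2), b=5^0·(≡3) mod 5; (2|5)=-1, (3|5)=-1; (−1)^{5·0·2}·(-1)^0·(-1)^5 = -1.
v=7: a=7^4·(≡1), b=7^0·(≡2) mod 7; (1|7)=+1, (2|7)=+1; (−1)^{4·0·3}·(+1)^0·(+1)^4 = +1.
v=47: a=47^1·(≡37), b=47^0·(≡11) mod 47; (37|47)=+1, (11|47)=-1; (−1)^{1·0·23}·(+1)^0·(-1)^1 = -1.
|Ram(808635, 58)| = 4, even; anisotropic at {2, 5, 31, 47}.

[2, 5, 31, 47]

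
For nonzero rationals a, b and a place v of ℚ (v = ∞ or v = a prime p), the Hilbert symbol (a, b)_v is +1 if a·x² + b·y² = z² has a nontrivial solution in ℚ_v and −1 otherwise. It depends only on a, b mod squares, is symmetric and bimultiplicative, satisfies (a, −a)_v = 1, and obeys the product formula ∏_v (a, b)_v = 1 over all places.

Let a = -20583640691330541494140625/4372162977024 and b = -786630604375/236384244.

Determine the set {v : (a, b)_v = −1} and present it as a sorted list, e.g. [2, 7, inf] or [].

[7, 23, 43, inf]

(a, b) ≡ (-325381, -14147) mod (ℚ^×)²; places V = {2, 3, 5, 7, 11, 17, 19, 23, 43, 47, 53, ∞}.
(a,b)_17: α=-2, u≡15; β=0, v≡12 (mod 17); (15|17)=+1, (12|17)=-1; sign (−1)^0·+1^0·-1^-2 = +1.
(a,b)_53: α=4, u≡39; β=2, v≡16 (mod 53); (39|53)=-1, (16|53)=+1; sign (−1)^0·-1^2·+1^4 = +1.
(a,b)_47: α=-1, u≡11; β=-1, v≡7 (mod 47); (11|47)=-1, (7|47)=+1; sign (−1)^1·-1^-1·+1^-1 = +1.
(a,b)_7: α=3, u≡2; β=1, v≡2 (mod 7); (2|7)=+1, (2|7)=+1; sign (−1)^1·+1^1·+1^3 = -1.
(a,b)_19: α=-2, u≡10; β=-2, v≡12 (mod 19); (10|19)=-1, (12|19)=-1; sign (−1)^0·-1^-2·-1^-2 = +1.
(a,b)_23: α=5, u≡14; β=2, v≡11 (mod 23); (14|23)=-1, (11|23)=-1; sign (−1)^0·-1^2·-1^5 = -1.
(a,b)_5: α=10, u≡4; β=4, v≡2 (mod 5); (4|5)=+1, (2|5)=-1; sign (−1)^0·+1^4·-1^10 = +1.
(a,b)_2: α=-8, β=-2; u≡3, v≡5 (mod 8); ε(u)ε(v)=1·0, αω(v)=-8·1, βω(u)=-2·1; sum ≡ 0  ⇒  +1.
(a,b)_11: α=2, u≡8; β=2, v≡7 (mod 11); (8|11)=-1, (7|11)=-1; sign (−1)^0·-1^2·-1^2 = +1.
(a,b)_43: α=-1, u≡1; β=-1, v≡31 (mod 43); (1|43)=+1, (31|43)=+1; sign (−1)^1·+1^-1·+1^-1 = -1.
(a,b)_∞: sgn(-325381)=−, sgn(-14147)=−, so -1.
(a,b)_3: α=-4, u≡2; β=-4, v≡1 (mod 3); (2|3)=-1, (1|3)=+1; sign (−1)^0·-1^-4·+1^-4 = +1.
|Ram(-325381, -14147)| = 4, even; anisotropic at {7, 23, 43, ∞}.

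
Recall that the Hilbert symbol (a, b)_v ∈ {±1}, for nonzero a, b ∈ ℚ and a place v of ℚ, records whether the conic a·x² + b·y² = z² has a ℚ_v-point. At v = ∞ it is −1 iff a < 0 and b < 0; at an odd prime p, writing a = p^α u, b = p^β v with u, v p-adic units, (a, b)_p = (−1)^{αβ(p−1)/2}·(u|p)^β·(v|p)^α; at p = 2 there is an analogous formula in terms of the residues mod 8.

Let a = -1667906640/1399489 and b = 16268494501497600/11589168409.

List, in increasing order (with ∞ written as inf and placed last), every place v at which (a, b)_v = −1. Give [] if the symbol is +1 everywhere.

[2, 23]

(a, b) ≡ (-3565, 19) mod (ℚ^×)²; places V = {2, 3, 5, 7, 13, 19, 23, 31, ∞}.
(a,b)_23: α=1, u≡4; β=2, v≡22 (mod 23); (4|23)=+1, (22|23)=-1; sign (−1)^0·+1^2·-1^1 = -1.
(a,b)_∞: sgn(-3565)=−, sgn(19)=+, so +1.
(a,b)_3: α=4, u≡2; β=6, v≡1 (mod 3); (2|3)=-1, (1|3)=+1; sign (−1)^0·-1^6·+1^4 = +1.
(a,b)_5: α=1, u≡3; β=2, v≡1 (mod 5); (3|5)=-1, (1|5)=+1; sign (−1)^0·-1^2·+1^1 = +1.
(a,b)_19: α=2, u≡11; β=3, v≡9 (mod 19); (11|19)=+1, (9|19)=+1; sign (−1)^0·+1^3·+1^2 = +1.
(a,b)_31: α=1, u≡25; β=2, v≡16 (mod 31); (25|31)=+1, (16|31)=+1; sign (−1)^0·+1^2·+1^1 = +1.
(a,b)_7: α=-2, u≡6; β=-4, v≡5 (mod 7); (6|7)=-1, (5|7)=-1; sign (−1)^0·-1^-4·-1^-2 = +1.
(a,b)_2: α=4, β=8; u≡3, v≡3 (mod 8); ε(u)ε(v)=1·1, αω(v)=4·1, βω(u)=8·1; sum ≡ 1  ⇒  -1.
(a,b)_13: α=-4, u≡12; β=-6, v≡7 (mod 13); (12|13)=+1, (7|13)=-1; sign (−1)^0·+1^-6·-1^-4 = +1.
Ram(-3565, 19) = {2, 23}; no ℚ_2-point on the conic.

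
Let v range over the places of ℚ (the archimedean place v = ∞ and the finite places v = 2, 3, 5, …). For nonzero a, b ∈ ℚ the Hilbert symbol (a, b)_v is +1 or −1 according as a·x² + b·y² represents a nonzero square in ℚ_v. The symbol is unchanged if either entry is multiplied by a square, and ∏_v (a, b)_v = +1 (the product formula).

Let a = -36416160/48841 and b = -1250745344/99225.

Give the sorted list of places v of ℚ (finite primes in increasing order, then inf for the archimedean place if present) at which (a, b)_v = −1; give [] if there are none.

Mod squares: a ≡ -2090, b ≡ -1271. Check v ∈ {∞, 2, 3, 5, 7, 11, 13, 17, 19, 31, 41}.
v=∞: -2090 < 0 and -1271 < 0  ⇒  (a,b)_∞ = -1.
v=7: a=7^0·(≡5), b=7^-2·(≡6) mod 7; (5|7)=-1, (6|7)=-1; (−1)^{0·-2·3}·(-1)^-2·(-1)^0 = +1.
v=3: a=3^2·(≡1), b=3^-4·(≡1) mod 3; (1|3)=+1, (1|3)=+1; (−1)^{2·-4·1}·(+1)^-4·(+1)^2 = +1.
v=5: a=5^1·(≡3), b=5^-2·(≡4) mod 5; (3|5)=-1, (4|5)=+1; (−1)^{1·-2·2}·(-1)^-2·(+1)^1 = +1.
v=41: a=41^0·(≡4), b=41^1·(≡5) mod 41; (4|41)=+1, (5|41)=+1; (−1)^{0·1·20}·(+1)^1·(+1)^0 = +1.
v=31: a=31^0·(≡10), b=31^3·(≡12) mod 31; (10|31)=+1, (12|31)=-1; (−1)^{0·3·15}·(+1)^3·(-1)^0 = +1.
v=19: a=19^1·(≡9), b=19^0·(≡10) mod 19; (9|19)=+1, (10|19)=-1; (−1)^{1·0·9}·(+1)^0·(-1)^1 = -1.
v=11: a=11^3·(≡8), b=11^0·(≡4) mod 11; (8|11)=-1, (4|11)=+1; (−1)^{3·0·5}·(-1)^0·(+1)^3 = +1.
v=13: a=13^-2·(≡4), b=13^0·(≡1) mod 13; (4|13)=+1, (1|13)=+1; (−1)^{-2·0·6}·(+1)^0·(+1)^-2 = +1.
v=17: a=17^-2·(≡1), b=17^0·(≡15) mod 17; (1|17)=+1, (15|17)=+1; (−1)^{-2·0·8}·(+1)^0·(+1)^-2 = +1.
v=2: v_2(a)=5, v_2(b)=10; units ≡ 3, 1 (mod 8); ε·ε+αω+βω = 1·0+5·0+10·1 ≡ 0  ⇒  (a,b)_2 = +1.
|Ram(-2090, -1271)| = 2, even; anisotropic at {19, ∞}.

[19, inf]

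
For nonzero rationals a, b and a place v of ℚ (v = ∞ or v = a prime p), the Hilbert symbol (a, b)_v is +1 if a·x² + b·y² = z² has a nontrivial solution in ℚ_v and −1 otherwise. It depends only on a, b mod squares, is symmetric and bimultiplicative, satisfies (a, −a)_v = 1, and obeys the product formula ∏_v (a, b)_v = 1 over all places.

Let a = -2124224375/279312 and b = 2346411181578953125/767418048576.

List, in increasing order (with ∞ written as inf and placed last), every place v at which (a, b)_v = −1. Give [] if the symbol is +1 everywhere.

Mod squares: a ≡ -3927, b ≡ 13. Check v ∈ {∞, 2, 3, 5, 7, 11, 13, 17, 23}.
v=∞: -3927 < 0 and 13 > 0  ⇒  (a,b)_∞ = +1.
v=7: a=7^1·(≡3), b=7^2·(≡3) mod 7; (3|7)=-1, (3|7)=-1; (−1)^{1·2·3}·(-1)^2·(-1)^1 = -1.
v=2: v_2(a)=-4, v_2(b)=-6; units ≡ 1, 5 (mod 8); ε·ε+αω+βω = 0·0+-4·1+-6·0 ≡ 0  ⇒  (a,b)_2 = +1.
v=17: a=17^1·(≡14), b=17^2·(≡15) mod 17; (14|17)=-1, (15|17)=+1; (−1)^{1·2·8}·(-1)^2·(+1)^1 = +1.
v=3: a=3^-1·(≡2), b=3^-4·(≡1) mod 3; (2|3)=-1, (1|3)=+1; (−1)^{-1·-4·1}·(-1)^-4·(+1)^-1 = +1.
v=5: a=5^4·(≡3), b=5^6·(≡3) mod 5; (3|5)=-1, (3|5)=-1; (−1)^{4·6·2}·(-1)^6·(-1)^4 = +1.
v=11: a=11^-1·(≡6), b=11^0·(≡7) mod 11; (6|11)=-1, (7|11)=-1; (−1)^{-1·0·5}·(-1)^0·(-1)^-1 = -1.
v=23: a=23^-2·(≡12), b=23^-6·(≡12) mod 23; (12|23)=+1, (12|23)=+1; (−1)^{-2·-6·11}·(+1)^-6·(+1)^-2 = +1.
v=13: a=13^4·(≡9), b=13^9·(≡10) mod 13; (9|13)=+1, (10|13)=+1; (−1)^{4·9·6}·(+1)^9·(+1)^4 = +1.
|Ram(-3927, 13)| = 2, even; anisotropic at {7, 11}.

[7, 11]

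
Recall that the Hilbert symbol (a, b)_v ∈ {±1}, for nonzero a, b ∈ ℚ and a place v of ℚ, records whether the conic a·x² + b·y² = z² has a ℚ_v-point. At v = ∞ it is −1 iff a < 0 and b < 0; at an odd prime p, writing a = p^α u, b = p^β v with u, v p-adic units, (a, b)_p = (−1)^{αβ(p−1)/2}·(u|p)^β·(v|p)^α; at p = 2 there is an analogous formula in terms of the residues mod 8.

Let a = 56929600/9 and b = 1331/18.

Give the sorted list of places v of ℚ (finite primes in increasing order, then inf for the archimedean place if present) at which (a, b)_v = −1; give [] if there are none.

Mod squares: a ≡ 35581, b ≡ 22. Check v ∈ {∞, 2, 3, 5, 7, 11, 13, 17, 23}.
v=13: a=13^1·(≡8), b=13^0·(≡1) mod 13; (8|13)=-1, (1|13)=+1; (−1)^{1·0·6}·(-1)^0·(+1)^1 = +1.
v=∞: 35581 > 0 and 22 > 0  ⇒  (a,b)_∞ = +1.
v=11: a=11^0·(≡10), b=11^3·(≡8) mod 11; (10|11)=-1, (8|11)=-1; (−1)^{0·3·5}·(-1)^3·(-1)^0 = -1.
v=7: a=7^1·(≡2), b=7^0·(≡2) mod 7; (2|7)=+1, (2|7)=+1; (−1)^{1·0·3}·(+1)^0·(+1)^1 = +1.
v=3: a=3^-2·(≡1), b=3^-2·(≡1) mod 3; (1|3)=+1, (1|3)=+1; (−1)^{-2·-2·1}·(+1)^-2·(+1)^-2 = +1.
v=2: v_2(a)=6, v_2(b)=-1; units ≡ 5, 3 (mod 8); ε·ε+αω+βω = 0·1+6·1+-1·1 ≡ 1  ⇒  (a,b)_2 = -1.
v=23: a=23^1·(≡1), b=23^0·(≡19) mod 23; (1|23)=+1, (19|23)=-1; (−1)^{1·0·11}·(+1)^0·(-1)^1 = -1.
v=17: a=17^1·(≡8), b=17^0·(≡5) mod 17; (8|17)=+1, (5|17)=-1; (−1)^{1·0·8}·(+1)^0·(-1)^1 = -1.
v=5: a=5^2·(≡1), b=5^0·(≡2) mod 5; (1|5)=+1, (2|5)=-1; (−1)^{2·0·2}·(+1)^0·(-1)^2 = +1.
Ram(35581, 22) = {2, 11, 17, 23}; no ℚ_2-point on the conic.

[2, 11, 17, 23]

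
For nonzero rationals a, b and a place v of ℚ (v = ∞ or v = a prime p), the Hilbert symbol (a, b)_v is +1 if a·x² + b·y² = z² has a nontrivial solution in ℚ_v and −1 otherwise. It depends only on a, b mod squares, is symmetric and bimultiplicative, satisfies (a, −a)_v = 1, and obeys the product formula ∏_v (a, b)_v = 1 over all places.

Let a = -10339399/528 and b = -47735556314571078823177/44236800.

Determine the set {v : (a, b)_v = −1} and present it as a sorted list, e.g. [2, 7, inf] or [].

(a, b) ≡ (-355047, -4611) mod (ℚ^×)²; places V = {2, 3, 5, 7, 11, 29, 31, 53, ∞}.
(a,b)_3: α=-1, u≡1; β=-3, v≡2 (mod 3); (1|3)=+1, (2|3)=-1; sign (−1)^1·+1^-3·-1^-1 = +1.
(a,b)_11: α=-1, u≡10; β=2, v≡4 (mod 11); (10|11)=-1, (4|11)=+1; sign (−1)^0·-1^2·+1^-1 = +1.
(a,b)_29: α=1, u≡4; β=3, v≡3 (mod 29); (4|29)=+1, (3|29)=-1; sign (−1)^0·+1^3·-1^1 = -1.
(a,b)_53: α=1, u≡48; β=3, v≡33 (mod 53); (48|53)=-1, (33|53)=-1; sign (−1)^0·-1^3·-1^1 = +1.
(a,b)_31: α=2, u≡29; β=4, v≡1 (mod 31); (29|31)=-1, (1|31)=+1; sign (−1)^0·-1^4·+1^2 = +1.
(a,b)_7: α=1, u≡2; β=6, v≡1 (mod 7); (2|7)=+1, (1|7)=+1; sign (−1)^0·+1^6·+1^1 = +1.
(a,b)_2: α=-4, β=-16; u≡1, v≡5 (mod 8); ε(u)ε(v)=0·0, αω(v)=-4·1, βω(u)=-16·0; sum ≡ 0  ⇒  +1.
(a,b)_∞: sgn(-355047)=−, sgn(-4611)=−, so -1.
(a,b)_5: α=0, u≡2; β=-2, v≡4 (mod 5); (2|5)=-1, (4|5)=+1; sign (−1)^0·-1^-2·+1^0 = +1.
(-355047, -4611 / ℚ) ramifies at {29, ∞}: a division algebra.

[29, inf]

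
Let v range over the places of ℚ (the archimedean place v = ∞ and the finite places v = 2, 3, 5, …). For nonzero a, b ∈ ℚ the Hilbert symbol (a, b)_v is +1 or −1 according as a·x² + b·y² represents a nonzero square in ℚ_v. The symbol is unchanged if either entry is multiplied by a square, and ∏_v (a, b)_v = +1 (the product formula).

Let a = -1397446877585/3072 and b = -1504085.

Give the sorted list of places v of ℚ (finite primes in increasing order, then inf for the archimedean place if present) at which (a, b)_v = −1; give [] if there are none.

Mod squares: a ≡ -2493956355, b ≡ -1504085. Check v ∈ {∞, 2, 3, 5, 11, 17, 23, 29, 31, 41, 43}.
v=17: a=17^1·(≡13), b=17^0·(≡7) mod 17; (13|17)=+1, (7|17)=-1; (−1)^{1·0·8}·(+1)^0·(-1)^1 = -1.
v=∞: -2493956355 < 0 and -1504085 < 0  ⇒  (a,b)_∞ = -1.
v=43: a=43^1·(≡11), b=43^0·(≡12) mod 43; (11|43)=+1, (12|43)=-1; (−1)^{1·0·21}·(+1)^0·(-1)^1 = -1.
v=29: a=29^1·(≡8), b=29^1·(≡16) mod 29; (8|29)=-1, (16|29)=+1; (−1)^{1·1·14}·(-1)^1·(+1)^1 = -1.
v=11: a=11^1·(≡5), b=11^1·(≡6) mod 11; (5|11)=+1, (6|11)=-1; (−1)^{1·1·5}·(+1)^1·(-1)^1 = +1.
v=31: a=31^1·(≡23), b=31^0·(≡4) mod 31; (23|31)=-1, (4|31)=+1; (−1)^{1·0·15}·(-1)^0·(+1)^1 = +1.
v=41: a=41^2·(≡40), b=41^1·(≡10) mod 41; (40|41)=+1, (10|41)=+1; (−1)^{2·1·20}·(+1)^1·(+1)^2 = +1.
v=23: a=23^1·(≡5), b=23^1·(≡17) mod 23; (5|23)=-1, (17|23)=-1; (−1)^{1·1·11}·(-1)^1·(-1)^1 = -1.
v=5: a=5^1·(≡4), b=5^1·(≡3) mod 5; (4|5)=+1, (3|5)=-1; (−1)^{1·1·2}·(+1)^1·(-1)^1 = -1.
v=2: v_2(a)=-10, v_2(b)=0; units ≡ 5, 3 (mod 8); ε·ε+αω+βω = 0·1+-10·1+0·1 ≡ 0  ⇒  (a,b)_2 = +1.
v=3: a=3^-1·(≡1), b=3^0·(≡1) mod 3; (1|3)=+1, (1|3)=+1; (−1)^{-1·0·1}·(+1)^0·(+1)^-1 = +1.
|Ram(-2493956355, -1504085)| = 6, even; anisotropic at {5, 17, 23, 29, 43, ∞}.

[5, 17, 23, 29, 43, inf]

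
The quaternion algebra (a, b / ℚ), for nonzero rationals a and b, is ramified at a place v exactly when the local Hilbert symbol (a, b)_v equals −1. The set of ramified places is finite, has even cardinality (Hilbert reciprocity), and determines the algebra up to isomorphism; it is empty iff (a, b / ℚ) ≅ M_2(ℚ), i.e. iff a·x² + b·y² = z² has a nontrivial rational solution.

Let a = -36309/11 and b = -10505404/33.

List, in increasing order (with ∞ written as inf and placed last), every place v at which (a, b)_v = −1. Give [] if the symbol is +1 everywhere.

(a, b) ≡ (-8151, -1768767) mod (ℚ^×)²; places V = {2, 3, 7, 11, 13, 19, 31, ∞}.
(a,b)_3: α=1, u≡1; β=-1, v≡1 (mod 3); (1|3)=+1, (1|3)=+1; sign (−1)^1·+1^-1·+1^1 = -1.
(a,b)_∞: sgn(-8151)=−, sgn(-1768767)=−, so -1.
(a,b)_13: α=1, u≡12; β=1, v≡9 (mod 13); (12|13)=+1, (9|13)=+1; sign (−1)^0·+1^1·+1^1 = +1.
(a,b)_2: α=0, β=2; u≡1, v≡1 (mod 8); ε(u)ε(v)=0·0, αω(v)=0·0, βω(u)=2·0; sum ≡ 0  ⇒  +1.
(a,b)_7: α=2, u≡2; β=3, v≡5 (mod 7); (2|7)=+1, (5|7)=-1; sign (−1)^0·+1^3·-1^2 = +1.
(a,b)_19: α=1, u≡18; β=1, v≡7 (mod 19); (18|19)=-1, (7|19)=+1; sign (−1)^1·-1^1·+1^1 = +1.
(a,b)_31: α=0, u≡19; β=1, v≡4 (mod 31); (19|31)=+1, (4|31)=+1; sign (−1)^0·+1^1·+1^0 = +1.
(a,b)_11: α=-1, u≡2; β=-1, v≡1 (mod 11); (2|11)=-1, (1|11)=+1; sign (−1)^1·-1^-1·+1^-1 = +1.
(-8151, -1768767 / ℚ) ramifies at {3, ∞}: a division algebra.

[3, inf]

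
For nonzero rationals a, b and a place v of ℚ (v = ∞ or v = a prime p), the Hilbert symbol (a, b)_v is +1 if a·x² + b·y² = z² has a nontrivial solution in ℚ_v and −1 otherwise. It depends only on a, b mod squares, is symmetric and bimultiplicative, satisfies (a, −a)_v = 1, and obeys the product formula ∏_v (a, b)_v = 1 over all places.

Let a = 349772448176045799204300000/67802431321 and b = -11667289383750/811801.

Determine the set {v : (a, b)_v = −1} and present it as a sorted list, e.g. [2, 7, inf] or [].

[2, 3, 7, 13]

(a, b) ≡ (30030, -6006) mod (ℚ^×)²; places V = {2, 3, 5, 7, 11, 13, 17, 31, 41, 43, 53, ∞}.
(a,b)_7: α=5, u≡6; β=1, v≡5 (mod 7); (6|7)=-1, (5|7)=-1; sign (−1)^1·-1^1·-1^5 = -1.
(a,b)_13: α=3, u≡4; β=1, v≡11 (mod 13); (4|13)=+1, (11|13)=-1; sign (−1)^0·+1^1·-1^3 = -1.
(a,b)_3: α=1, u≡2; β=1, v≡2 (mod 3); (2|3)=-1, (2|3)=-1; sign (−1)^1·-1^1·-1^1 = -1.
(a,b)_31: α=4, u≡22; β=0, v≡5 (mod 31); (22|31)=-1, (5|31)=+1; sign (−1)^0·-1^0·+1^4 = +1.
(a,b)_17: α=-6, u≡4; β=-2, v≡6 (mod 17); (4|17)=+1, (6|17)=-1; sign (−1)^0·+1^-2·-1^-6 = +1.
(a,b)_43: α=2, u≡1; β=2, v≡21 (mod 43); (1|43)=+1, (21|43)=+1; sign (−1)^0·+1^2·+1^2 = +1.
(a,b)_5: α=5, u≡1; β=4, v≡1 (mod 5); (1|5)=+1, (1|5)=+1; sign (−1)^0·+1^4·+1^5 = +1.
(a,b)_11: α=1, u≡10; β=1, v≡5 (mod 11); (10|11)=-1, (5|11)=+1; sign (−1)^1·-1^1·+1^1 = +1.
(a,b)_∞: sgn(30030)=+, sgn(-6006)=−, so +1.
(a,b)_53: α=-2, u≡23; β=-2, v≡52 (mod 53); (23|53)=-1, (52|53)=+1; sign (−1)^0·-1^-2·+1^-2 = +1.
(a,b)_2: α=5, β=1; u≡7, v≡5 (mod 8); ε(u)ε(v)=1·0, αω(v)=5·1, βω(u)=1·0; sum ≡ 1  ⇒  -1.
(a,b)_41: α=2, u≡33; β=2, v≡20 (mod 41); (33|41)=+1, (20|41)=+1; sign (−1)^0·+1^2·+1^2 = +1.
Ram(30030, -6006) = {2, 3, 7, 13}; no ℚ_2-point on the conic.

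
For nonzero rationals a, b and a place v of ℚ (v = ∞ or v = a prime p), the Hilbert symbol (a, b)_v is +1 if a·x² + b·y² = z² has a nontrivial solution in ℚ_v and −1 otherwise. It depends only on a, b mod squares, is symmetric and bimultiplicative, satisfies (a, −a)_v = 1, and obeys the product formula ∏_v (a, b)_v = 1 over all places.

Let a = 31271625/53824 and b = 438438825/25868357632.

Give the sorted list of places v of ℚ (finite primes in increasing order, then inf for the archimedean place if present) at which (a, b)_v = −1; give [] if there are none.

(a, b) ≡ (385, 429) mod (ℚ^×)²; places V = {2, 3, 5, 7, 11, 13, 17, 19, 29, 41, ∞}.
(a,b)_7: α=1, u≡3; β=0, v≡4 (mod 7); (3|7)=-1, (4|7)=+1; sign (−1)^0·-1^0·+1^1 = +1.
(a,b)_17: α=0, u≡3; β=-2, v≡4 (mod 17); (3|17)=-1, (4|17)=+1; sign (−1)^0·-1^-2·+1^0 = +1.
(a,b)_41: α=0, u≡2; β=-2, v≡17 (mod 41); (2|41)=+1, (17|41)=-1; sign (−1)^0·+1^-2·-1^0 = +1.
(a,b)_3: α=2, u≡1; β=13, v≡2 (mod 3); (1|3)=+1, (2|3)=-1; sign (−1)^0·+1^13·-1^2 = +1.
(a,b)_∞: sgn(385)=+, sgn(429)=+, so +1.
(a,b)_11: α=1, u≡2; β=1, v≡10 (mod 11); (2|11)=-1, (10|11)=-1; sign (−1)^1·-1^1·-1^1 = -1.
(a,b)_19: α=2, u≡5; β=0, v≡7 (mod 19); (5|19)=+1, (7|19)=+1; sign (−1)^0·+1^0·+1^2 = +1.
(a,b)_2: α=-6, β=-12; u≡1, v≡5 (mod 8); ε(u)ε(v)=0·0, αω(v)=-6·1, βω(u)=-12·0; sum ≡ 0  ⇒  +1.
(a,b)_5: α=3, u≡2; β=2, v≡4 (mod 5); (2|5)=-1, (4|5)=+1; sign (−1)^0·-1^2·+1^3 = +1.
(a,b)_13: α=0, u≡2; β=-1, v≡7 (mod 13); (2|13)=-1, (7|13)=-1; sign (−1)^0·-1^-1·-1^0 = -1.
(a,b)_29: α=-2, u≡14; β=0, v≡23 (mod 29); (14|29)=-1, (23|29)=+1; sign (−1)^0·-1^0·+1^-2 = +1.
Ram(385, 429) = {11, 13}; no ℚ_11-point on the conic.

[11, 13]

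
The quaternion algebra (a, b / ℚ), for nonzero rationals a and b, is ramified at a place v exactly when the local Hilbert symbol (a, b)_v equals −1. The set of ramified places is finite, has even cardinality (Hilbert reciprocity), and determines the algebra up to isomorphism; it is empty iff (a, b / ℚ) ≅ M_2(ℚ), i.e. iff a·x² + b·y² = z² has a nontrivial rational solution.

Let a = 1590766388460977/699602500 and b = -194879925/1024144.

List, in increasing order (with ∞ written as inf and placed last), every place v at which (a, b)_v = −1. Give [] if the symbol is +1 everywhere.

(a, b) ≡ (17, -37) mod (ℚ^×)²; places V = {2, 3, 5, 7, 11, 13, 17, 23, 37, ∞}.
(a,b)_23: α=-4, u≡5; β=-2, v≡16 (mod 23); (5|23)=-1, (16|23)=+1; sign (−1)^0·-1^-2·+1^-4 = +1.
(a,b)_2: α=-2, β=-4; u≡1, v≡3 (mod 8); ε(u)ε(v)=0·1, αω(v)=-2·1, βω(u)=-4·0; sum ≡ 0  ⇒  +1.
(a,b)_17: α=3, u≡13; β=2, v≡5 (mod 17); (13|17)=+1, (5|17)=-1; sign (−1)^0·+1^2·-1^3 = -1.
(a,b)_5: α=-4, u≡3; β=2, v≡2 (mod 5); (3|5)=-1, (2|5)=-1; sign (−1)^0·-1^2·-1^-4 = +1.
(a,b)_7: α=2, u≡5; β=0, v≡6 (mod 7); (5|7)=-1, (6|7)=-1; sign (−1)^0·-1^0·-1^2 = +1.
(a,b)_13: α=6, u≡1; β=0, v≡5 (mod 13); (1|13)=+1, (5|13)=-1; sign (−1)^0·+1^0·-1^6 = +1.
(a,b)_11: α=0, u≡8; β=-2, v≡7 (mod 11); (8|11)=-1, (7|11)=-1; sign (−1)^0·-1^-2·-1^0 = +1.
(a,b)_37: α=2, u≡14; β=1, v≡7 (mod 37); (14|37)=-1, (7|37)=+1; sign (−1)^0·-1^1·+1^2 = -1.
(a,b)_3: α=0, u≡2; β=6, v≡2 (mod 3); (2|3)=-1, (2|3)=-1; sign (−1)^0·-1^6·-1^0 = +1.
(a,b)_∞: sgn(17)=+, sgn(-37)=−, so +1.
Ram(17, -37) = {17, 37}; no ℚ_17-point on the conic.

[17, 37]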